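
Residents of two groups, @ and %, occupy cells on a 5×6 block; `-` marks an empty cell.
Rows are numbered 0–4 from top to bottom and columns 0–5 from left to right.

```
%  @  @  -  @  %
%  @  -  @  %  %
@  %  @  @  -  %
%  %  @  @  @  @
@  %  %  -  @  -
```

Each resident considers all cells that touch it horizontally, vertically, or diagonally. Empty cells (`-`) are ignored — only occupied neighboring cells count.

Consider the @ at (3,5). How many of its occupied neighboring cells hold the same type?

Occupied neighbors of (3,5): (2,5)=%, (3,4)=@, (4,4)=@.
Same type (@): 2 of 3.

2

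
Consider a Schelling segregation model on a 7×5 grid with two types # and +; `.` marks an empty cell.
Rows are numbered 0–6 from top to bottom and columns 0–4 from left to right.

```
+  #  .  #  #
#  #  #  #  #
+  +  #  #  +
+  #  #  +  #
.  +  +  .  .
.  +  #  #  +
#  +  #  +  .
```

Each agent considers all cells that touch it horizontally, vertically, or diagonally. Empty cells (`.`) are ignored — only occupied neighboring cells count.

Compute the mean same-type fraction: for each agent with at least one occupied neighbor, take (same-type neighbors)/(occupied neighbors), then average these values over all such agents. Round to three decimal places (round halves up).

0.491

Row 0: (0,0)+ 0/3 · (0,1)# 3/4 · (0,3)# 4/4 · (0,4)# 3/3
Row 1: (1,0)# 2/5 · (1,1)# 4/7 · (1,2)# 6/7 · (1,3)# 6/7 · (1,4)# 4/5
Row 2: (2,0)+ 2/5 · (2,1)+ 2/8 · (2,2)# 6/8 · (2,3)# 6/8 · (2,4)+ 1/5
Row 3: (3,0)+ 3/4 · (3,1)# 2/7 · (3,2)# 3/7 · (3,3)+ 2/6 · (3,4)# 1/3
Row 4: (4,1)+ 3/6 · (4,2)+ 3/7
Row 5: (5,1)+ 3/6 · (5,2)# 2/7 · (5,3)# 2/5 · (5,4)+ 1/2
Row 6: (6,0)# 0/2 · (6,1)+ 1/4 · (6,2)# 2/5 · (6,3)+ 1/4
Sum over 29 agents: 0/3 + 3/4 + 4/4 + 3/3 + 2/5 + 4/7 + 6/7 + 6/7 + 4/5 + 2/5 + 2/8 + 6/8 + 6/8 + 1/5 + 3/4 + 2/7 + 3/7 + 2/6 + 1/3 + 3/6 + 3/7 + 3/6 + 2/7 + 2/5 + 1/2 + 0/2 + 1/4 + 2/5 + 1/4 = 5977/420; mean = 5977/420 ÷ 29 = 5977/12180 = 0.490722… → 0.491.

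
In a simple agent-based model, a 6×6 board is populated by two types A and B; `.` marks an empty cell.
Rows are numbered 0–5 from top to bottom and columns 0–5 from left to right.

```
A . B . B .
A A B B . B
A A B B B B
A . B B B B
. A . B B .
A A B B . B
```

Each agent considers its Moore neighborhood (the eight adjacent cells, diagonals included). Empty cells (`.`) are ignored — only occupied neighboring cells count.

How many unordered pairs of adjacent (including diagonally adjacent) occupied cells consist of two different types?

9

Scan each occupied cell's neighbors to the right and below (and the two forward diagonals) so each pair is counted once.
Row 0: A(0,0)–A(1,0)= A(0,0)–A(1,1)= B(0,2)–B(1,2)= B(0,2)–B(1,3)= B(0,2)–A(1,1)≠ B(0,4)–B(1,5)= B(0,4)–B(1,3)=  → 1/7 unlike.
Row 1: A(1,0)–A(1,1)= A(1,0)–A(2,0)= A(1,0)–A(2,1)= A(1,1)–B(1,2)≠ A(1,1)–A(2,1)= A(1,1)–B(2,2)≠ A(1,1)–A(2,0)= B(1,2)–B(1,3)= B(1,2)–B(2,2)= B(1,2)–B(2,3)= B(1,2)–A(2,1)≠ B(1,3)–B(2,3)= B(1,3)–B(2,4)= B(1,3)–B(2,2)= B(1,5)–B(2,5)= B(1,5)–B(2,4)=  → 3/16 unlike.
Row 2: A(2,0)–A(2,1)= A(2,0)–A(3,0)= A(2,1)–B(2,2)≠ A(2,1)–B(3,2)≠ A(2,1)–A(3,0)= B(2,2)–B(2,3)= B(2,2)–B(3,2)= B(2,2)–B(3,3)= B(2,3)–B(2,4)= B(2,3)–B(3,3)= B(2,3)–B(3,4)= B(2,3)–B(3,2)= B(2,4)–B(2,5)= B(2,4)–B(3,4)= B(2,4)–B(3,5)= B(2,4)–B(3,3)= B(2,5)–B(3,5)= B(2,5)–B(3,4)=  → 2/18 unlike.
Row 3: A(3,0)–A(4,1)= B(3,2)–B(3,3)= B(3,2)–B(4,3)= B(3,2)–A(4,1)≠ B(3,3)–B(3,4)= B(3,3)–B(4,3)= B(3,3)–B(4,4)= B(3,4)–B(3,5)= B(3,4)–B(4,4)= B(3,4)–B(4,3)= B(3,5)–B(4,4)=  → 1/11 unlike.
Row 4: A(4,1)–A(5,1)= A(4,1)–B(5,2)≠ A(4,1)–A(5,0)= B(4,3)–B(4,4)= B(4,3)–B(5,3)= B(4,3)–B(5,2)= B(4,4)–B(5,5)= B(4,4)–B(5,3)=  → 1/8 unlike.
Row 5: A(5,0)–A(5,1)= A(5,1)–B(5,2)≠ B(5,2)–B(5,3)=  → 1/3 unlike.
Total adjacent occupied pairs: 63; unlike-type pairs: 9.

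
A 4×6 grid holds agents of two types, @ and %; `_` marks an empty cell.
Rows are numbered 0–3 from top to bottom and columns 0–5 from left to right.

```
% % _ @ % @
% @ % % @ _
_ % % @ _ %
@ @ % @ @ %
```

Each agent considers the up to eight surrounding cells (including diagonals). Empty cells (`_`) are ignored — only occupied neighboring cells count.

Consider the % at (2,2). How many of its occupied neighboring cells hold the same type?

4

Occupied neighbors of (2,2): (1,1)=@, (1,2)=%, (1,3)=%, (2,1)=%, (2,3)=@, (3,1)=@, (3,2)=%, (3,3)=@.
Same type (%): 4 of 8.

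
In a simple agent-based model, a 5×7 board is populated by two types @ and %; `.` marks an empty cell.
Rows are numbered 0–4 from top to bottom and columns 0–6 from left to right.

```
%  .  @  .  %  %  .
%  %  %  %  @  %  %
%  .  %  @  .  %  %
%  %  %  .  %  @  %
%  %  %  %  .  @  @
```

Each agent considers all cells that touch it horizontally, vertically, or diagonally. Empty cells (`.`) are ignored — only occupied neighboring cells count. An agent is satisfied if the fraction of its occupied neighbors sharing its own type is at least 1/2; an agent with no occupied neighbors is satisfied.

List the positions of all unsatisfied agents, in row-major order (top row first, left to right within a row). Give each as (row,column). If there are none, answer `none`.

(0,2), (1,4), (2,3), (3,4), (3,5), (3,6)

Row 0: (0,0)% 2/2 ok · (0,2)@ 0/3 unhappy · (0,4)% 3/4 ok · (0,5)% 3/4 ok
Row 1: (1,0)% 3/3 ok · (1,1)% 5/6 ok · (1,2)% 3/5 ok · (1,3)% 3/6 ok · (1,4)@ 1/6 unhappy · (1,5)% 5/6 ok · (1,6)% 4/4 ok
Row 2: (2,0)% 4/4 ok · (2,2)% 5/6 ok · (2,3)@ 1/6 unhappy · (2,5)% 5/7 ok · (2,6)% 4/5 ok
Row 3: (3,0)% 4/4 ok · (3,1)% 7/7 ok · (3,2)% 5/6 ok · (3,4)% 2/5 unhappy · (3,5)@ 2/6 unhappy · (3,6)% 2/5 unhappy
Row 4: (4,0)% 3/3 ok · (4,1)% 5/5 ok · (4,2)% 4/4 ok · (4,3)% 3/3 ok · (4,5)@ 2/4 ok · (4,6)@ 2/3 ok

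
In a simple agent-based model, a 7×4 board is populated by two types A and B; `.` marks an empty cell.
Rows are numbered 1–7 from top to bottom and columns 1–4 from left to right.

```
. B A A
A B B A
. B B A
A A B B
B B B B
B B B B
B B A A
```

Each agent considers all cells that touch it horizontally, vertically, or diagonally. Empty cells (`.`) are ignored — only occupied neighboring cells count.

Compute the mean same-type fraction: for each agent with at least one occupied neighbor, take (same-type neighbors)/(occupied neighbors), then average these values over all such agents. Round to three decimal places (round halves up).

(1,2)B 2/4
(1,3)A 2/5
(1,4)A 2/3
(2,1)A 0/3
(2,2)B 4/6
(2,3)B 4/8
(2,4)A 3/5
(3,2)B 4/7
(3,3)B 5/8
(3,4)A 1/5
(4,1)A 1/4
(4,2)A 1/7
(4,3)B 6/8
(4,4)B 4/5
(5,1)B 3/5
(5,2)B 6/8
(5,3)B 7/8
(5,4)B 5/5
(6,1)B 5/5
(6,2)B 7/8
(6,3)B 6/8
(6,4)B 3/5
(7,1)B 3/3
(7,2)B 4/5
(7,3)A 1/5
(7,4)A 1/3
Sum over 26 agents: 2/4 + 2/5 + 2/3 + 0/3 + 4/6 + 4/8 + 3/5 + 4/7 + 5/8 + 1/5 + 1/4 + 1/7 + 6/8 + 4/5 + 3/5 + 6/8 + 7/8 + 5/5 + 5/5 + 7/8 + 6/8 + 3/5 + 3/3 + 4/5 + 1/5 + 1/3 = 12983/840; mean = 12983/840 ÷ 26 = 12983/21840 = 0.594459… → 0.594.

0.594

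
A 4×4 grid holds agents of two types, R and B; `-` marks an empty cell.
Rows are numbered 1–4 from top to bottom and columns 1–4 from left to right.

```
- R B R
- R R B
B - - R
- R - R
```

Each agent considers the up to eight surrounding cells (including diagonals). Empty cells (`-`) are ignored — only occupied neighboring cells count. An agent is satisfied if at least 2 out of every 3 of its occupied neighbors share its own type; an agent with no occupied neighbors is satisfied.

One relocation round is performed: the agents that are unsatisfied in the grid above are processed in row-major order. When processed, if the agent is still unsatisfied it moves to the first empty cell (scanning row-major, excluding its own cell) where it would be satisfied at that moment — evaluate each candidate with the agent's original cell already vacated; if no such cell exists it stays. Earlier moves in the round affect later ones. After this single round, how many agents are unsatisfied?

Initially unsatisfied (in order): (1,3), (1,4), (2,2), (2,4), (3,1), (4,2).
  (1,3): no empty cell satisfies it; stays.
  (1,4) → (1,1).
  (2,2) → (2,1).
  (2,4): no empty cell satisfies it; stays.
  (3,1) → (1,4).
  (4,2): now satisfied by earlier moves; stays.
Resulting grid:
R R B B
R - R B
- - - R
- R - R
Unsatisfied now: (1,3), (2,3), (2,4).

3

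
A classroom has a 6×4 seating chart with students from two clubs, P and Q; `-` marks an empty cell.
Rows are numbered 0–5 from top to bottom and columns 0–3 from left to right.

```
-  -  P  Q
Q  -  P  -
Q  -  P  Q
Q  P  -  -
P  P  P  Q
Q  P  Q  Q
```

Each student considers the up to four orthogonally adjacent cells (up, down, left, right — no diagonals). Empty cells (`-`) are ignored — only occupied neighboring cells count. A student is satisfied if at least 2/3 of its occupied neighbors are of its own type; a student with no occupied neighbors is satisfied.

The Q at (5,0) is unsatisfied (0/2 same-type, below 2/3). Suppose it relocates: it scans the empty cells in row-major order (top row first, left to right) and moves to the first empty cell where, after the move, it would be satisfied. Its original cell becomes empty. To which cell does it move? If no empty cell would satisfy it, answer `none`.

(0,0)

Vacating (5,0). Empty cells in order:
  (0,0): 1/1 same-type → satisfied — stop here.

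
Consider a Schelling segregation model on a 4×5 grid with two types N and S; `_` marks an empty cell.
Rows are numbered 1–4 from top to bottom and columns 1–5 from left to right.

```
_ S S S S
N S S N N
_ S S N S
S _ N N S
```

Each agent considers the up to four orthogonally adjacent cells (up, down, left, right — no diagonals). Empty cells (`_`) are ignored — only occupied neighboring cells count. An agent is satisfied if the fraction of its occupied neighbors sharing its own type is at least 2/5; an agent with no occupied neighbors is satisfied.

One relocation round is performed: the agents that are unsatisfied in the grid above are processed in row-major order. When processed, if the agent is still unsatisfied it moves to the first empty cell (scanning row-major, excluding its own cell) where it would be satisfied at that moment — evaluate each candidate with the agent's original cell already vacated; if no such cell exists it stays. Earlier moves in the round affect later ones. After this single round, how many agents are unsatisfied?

1

Initially unsatisfied (in order): (2,1), (2,5), (3,5).
  (2,1): no empty cell satisfies it; stays.
  (2,5) → (1,1).
  (3,5): now satisfied by earlier moves; stays.
Resulting grid:
N S S S S
N S S N _
_ S S N S
S _ N N S
Unsatisfied now: (2,4).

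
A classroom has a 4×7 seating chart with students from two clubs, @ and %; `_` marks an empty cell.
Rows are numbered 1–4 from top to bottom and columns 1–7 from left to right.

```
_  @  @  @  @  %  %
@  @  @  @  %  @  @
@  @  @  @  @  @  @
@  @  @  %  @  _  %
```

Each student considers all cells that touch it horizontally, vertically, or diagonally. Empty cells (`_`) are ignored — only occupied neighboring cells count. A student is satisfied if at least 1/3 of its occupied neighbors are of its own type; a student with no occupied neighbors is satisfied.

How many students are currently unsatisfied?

3

Row 1: (1,2)@ 4/4 ✓ · (1,3)@ 5/5 ✓ · (1,4)@ 4/5 ✓ · (1,5)@ 3/5 ✓ · (1,6)% 2/5 ✓ · (1,7)% 1/3 ✓
Row 2: (2,1)@ 4/4 ✓ · (2,2)@ 7/7 ✓ · (2,3)@ 8/8 ✓ · (2,4)@ 7/8 ✓ · (2,5)% 1/8 ✗ · (2,6)@ 5/8 ✓ · (2,7)@ 3/5 ✓
Row 3: (3,1)@ 5/5 ✓ · (3,2)@ 8/8 ✓ · (3,3)@ 7/8 ✓ · (3,4)@ 6/8 ✓ · (3,5)@ 5/7 ✓ · (3,6)@ 5/7 ✓ · (3,7)@ 3/4 ✓
Row 4: (4,1)@ 3/3 ✓ · (4,2)@ 5/5 ✓ · (4,3)@ 4/5 ✓ · (4,4)% 0/5 ✗ · (4,5)@ 3/4 ✓ · (4,7)% 0/2 ✗
Unsatisfied: (2,5), (4,4), (4,7) — 3 in total.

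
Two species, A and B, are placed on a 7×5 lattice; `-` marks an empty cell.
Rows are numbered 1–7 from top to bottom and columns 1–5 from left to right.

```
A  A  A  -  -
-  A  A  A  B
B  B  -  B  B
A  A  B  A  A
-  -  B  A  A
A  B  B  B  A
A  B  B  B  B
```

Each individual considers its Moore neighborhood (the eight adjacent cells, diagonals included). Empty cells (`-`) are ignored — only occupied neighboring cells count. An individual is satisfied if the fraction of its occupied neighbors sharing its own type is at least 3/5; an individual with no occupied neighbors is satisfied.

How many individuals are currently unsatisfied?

(1,1)A 2/2 ✓
(1,2)A 4/4 ✓
(1,3)A 4/4 ✓
(2,2)A 4/6 ✓
(2,3)A 4/6 ✓
(2,4)A 2/5 ✗
(2,5)B 2/3 ✓
(3,1)B 1/4 ✗
(3,2)B 2/6 ✗
(3,4)B 3/7 ✗
(3,5)B 2/5 ✗
(4,1)A 1/3 ✗
(4,2)A 1/5 ✗
(4,3)B 3/6 ✗
(4,4)A 3/7 ✗
(4,5)A 3/5 ✓
(5,3)B 4/7 ✗
(5,4)A 4/8 ✗
(5,5)A 4/5 ✓
(6,1)A 1/3 ✗
(6,2)B 4/6 ✓
(6,3)B 6/7 ✓
(6,4)B 5/8 ✓
(6,5)A 2/5 ✗
(7,1)A 1/3 ✗
(7,2)B 3/5 ✓
(7,3)B 5/5 ✓
(7,4)B 4/5 ✓
(7,5)B 2/3 ✓
Unsatisfied: (2,4), (3,1), (3,2), (3,4), (3,5), (4,1), (4,2), (4,3), (4,4), (5,3), (5,4), (6,1), (6,5), (7,1) — 14 in total.

14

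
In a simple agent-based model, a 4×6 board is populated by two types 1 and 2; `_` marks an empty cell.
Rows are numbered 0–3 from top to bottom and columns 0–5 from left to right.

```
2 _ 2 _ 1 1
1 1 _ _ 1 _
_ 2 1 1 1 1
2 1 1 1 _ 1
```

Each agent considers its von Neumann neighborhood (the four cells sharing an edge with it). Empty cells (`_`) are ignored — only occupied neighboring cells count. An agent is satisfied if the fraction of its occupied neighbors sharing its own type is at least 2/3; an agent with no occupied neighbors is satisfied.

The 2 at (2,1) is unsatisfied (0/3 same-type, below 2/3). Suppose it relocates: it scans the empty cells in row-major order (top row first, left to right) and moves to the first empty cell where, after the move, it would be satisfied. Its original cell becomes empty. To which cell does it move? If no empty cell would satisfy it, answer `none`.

Vacating (2,1). Empty cells in order:
  (0,1): 2/3 same-type → satisfied — stop here.

(0,1)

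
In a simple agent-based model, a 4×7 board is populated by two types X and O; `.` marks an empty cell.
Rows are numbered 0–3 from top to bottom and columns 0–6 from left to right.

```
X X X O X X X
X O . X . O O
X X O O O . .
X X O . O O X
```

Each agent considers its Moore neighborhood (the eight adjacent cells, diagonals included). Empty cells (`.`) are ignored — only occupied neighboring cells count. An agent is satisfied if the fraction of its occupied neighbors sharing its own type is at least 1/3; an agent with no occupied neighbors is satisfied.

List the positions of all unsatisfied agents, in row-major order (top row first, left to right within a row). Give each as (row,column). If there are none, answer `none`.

Row 0: (0,0)X 2/3 ✓ · (0,1)X 3/4 ✓ · (0,2)X 2/4 ✓ · (0,3)O 0/3 ✗ · (0,4)X 2/4 ✓ · (0,5)X 2/4 ✓ · (0,6)X 1/3 ✓
Row 1: (1,0)X 4/5 ✓ · (1,1)O 1/7 ✗ · (1,3)X 2/6 ✓ · (1,5)O 2/5 ✓ · (1,6)O 1/3 ✓
Row 2: (2,0)X 4/5 ✓ · (2,1)X 4/7 ✓ · (2,2)O 3/6 ✓ · (2,3)O 4/5 ✓ · (2,4)O 4/5 ✓
Row 3: (3,0)X 3/3 ✓ · (3,1)X 3/5 ✓ · (3,2)O 2/4 ✓ · (3,4)O 3/3 ✓ · (3,5)O 2/3 ✓ · (3,6)X 0/1 ✗

(0,3), (1,1), (3,6)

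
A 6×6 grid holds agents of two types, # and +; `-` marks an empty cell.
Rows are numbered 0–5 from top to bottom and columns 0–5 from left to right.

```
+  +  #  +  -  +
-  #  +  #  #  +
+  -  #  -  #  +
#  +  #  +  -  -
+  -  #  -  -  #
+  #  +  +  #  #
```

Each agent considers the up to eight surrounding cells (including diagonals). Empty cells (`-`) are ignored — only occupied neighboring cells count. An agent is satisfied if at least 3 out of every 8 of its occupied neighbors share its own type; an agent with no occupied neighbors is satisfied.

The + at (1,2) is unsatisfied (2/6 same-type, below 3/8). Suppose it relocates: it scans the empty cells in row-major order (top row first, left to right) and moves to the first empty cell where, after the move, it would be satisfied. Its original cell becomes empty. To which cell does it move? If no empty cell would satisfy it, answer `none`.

(0,4)

Vacating (1,2). Empty cells in order:
  (0,4): 3/5 same-type → satisfied — stop here.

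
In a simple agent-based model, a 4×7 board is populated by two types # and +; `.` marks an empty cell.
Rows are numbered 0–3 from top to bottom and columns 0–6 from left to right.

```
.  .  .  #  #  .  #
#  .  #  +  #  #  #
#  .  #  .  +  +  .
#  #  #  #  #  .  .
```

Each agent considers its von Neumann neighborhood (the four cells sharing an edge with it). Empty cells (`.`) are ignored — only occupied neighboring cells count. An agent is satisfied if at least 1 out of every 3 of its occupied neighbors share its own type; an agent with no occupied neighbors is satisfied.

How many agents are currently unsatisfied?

Row 0: (0,3)# 1/2 ok · (0,4)# 2/2 ok · (0,6)# 1/1 ok
Row 1: (1,0)# 1/1 ok · (1,2)# 1/2 ok · (1,3)+ 0/3 unhappy · (1,4)# 2/4 ok · (1,5)# 2/3 ok · (1,6)# 2/2 ok
Row 2: (2,0)# 2/2 ok · (2,2)# 2/2 ok · (2,4)+ 1/3 ok · (2,5)+ 1/2 ok
Row 3: (3,0)# 2/2 ok · (3,1)# 2/2 ok · (3,2)# 3/3 ok · (3,3)# 2/2 ok · (3,4)# 1/2 ok
Unsatisfied: (1,3) — 1 in total.

1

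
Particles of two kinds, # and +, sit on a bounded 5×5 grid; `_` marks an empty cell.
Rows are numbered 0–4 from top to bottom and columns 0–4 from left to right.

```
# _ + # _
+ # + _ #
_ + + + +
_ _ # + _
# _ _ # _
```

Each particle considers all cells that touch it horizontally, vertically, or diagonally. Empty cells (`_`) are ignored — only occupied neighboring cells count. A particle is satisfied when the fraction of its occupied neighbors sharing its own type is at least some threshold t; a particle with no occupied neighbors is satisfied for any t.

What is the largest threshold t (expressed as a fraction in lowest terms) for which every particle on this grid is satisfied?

1/6

(0,0)# 1/2
(0,2)+ 1/3
(0,3)# 1/3
(1,0)+ 1/3
(1,1)# 1/6
(1,2)+ 4/6
(1,4)# 1/3
(2,1)+ 3/5
(2,2)+ 4/6
(2,3)+ 4/6
(2,4)+ 2/3
(3,2)# 1/5
(3,3)+ 3/5
(4,0)# — no occupied neighbors
(4,3)# 1/2
The smallest same-type fraction is 1/6 at (1,1), which reduces to 1/6. Any threshold above that leaves this particle unsatisfied.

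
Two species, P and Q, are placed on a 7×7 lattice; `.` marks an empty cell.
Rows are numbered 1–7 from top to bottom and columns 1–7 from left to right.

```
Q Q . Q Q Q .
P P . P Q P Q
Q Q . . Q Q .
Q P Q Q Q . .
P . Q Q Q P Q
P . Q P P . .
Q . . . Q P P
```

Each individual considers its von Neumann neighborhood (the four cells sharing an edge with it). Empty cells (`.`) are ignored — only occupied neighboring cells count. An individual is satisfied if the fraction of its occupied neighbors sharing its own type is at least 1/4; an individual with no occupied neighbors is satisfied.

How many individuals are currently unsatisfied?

Row 1: (1,1)Q 1/2 satisfied · (1,2)Q 1/2 satisfied · (1,4)Q 1/2 satisfied · (1,5)Q 3/3 satisfied · (1,6)Q 1/2 satisfied
Row 2: (2,1)P 1/3 satisfied · (2,2)P 1/3 satisfied · (2,4)P 0/2 not · (2,5)Q 2/4 satisfied · (2,6)P 0/4 not · (2,7)Q 0/1 not
Row 3: (3,1)Q 2/3 satisfied · (3,2)Q 1/3 satisfied · (3,5)Q 3/3 satisfied · (3,6)Q 1/2 satisfied
Row 4: (4,1)Q 1/3 satisfied · (4,2)P 0/3 not · (4,3)Q 2/3 satisfied · (4,4)Q 3/3 satisfied · (4,5)Q 3/3 satisfied
Row 5: (5,1)P 1/2 satisfied · (5,3)Q 3/3 satisfied · (5,4)Q 3/4 satisfied · (5,5)Q 2/4 satisfied · (5,6)P 0/2 not · (5,7)Q 0/1 not
Row 6: (6,1)P 1/2 satisfied · (6,3)Q 1/2 satisfied · (6,4)P 1/3 satisfied · (6,5)P 1/3 satisfied
Row 7: (7,1)Q 0/1 not · (7,5)Q 0/2 not · (7,6)P 1/2 satisfied · (7,7)P 1/1 satisfied
Unsatisfied: (2,4), (2,6), (2,7), (4,2), (5,6), (5,7), (7,1), (7,5) — 8 in total.

8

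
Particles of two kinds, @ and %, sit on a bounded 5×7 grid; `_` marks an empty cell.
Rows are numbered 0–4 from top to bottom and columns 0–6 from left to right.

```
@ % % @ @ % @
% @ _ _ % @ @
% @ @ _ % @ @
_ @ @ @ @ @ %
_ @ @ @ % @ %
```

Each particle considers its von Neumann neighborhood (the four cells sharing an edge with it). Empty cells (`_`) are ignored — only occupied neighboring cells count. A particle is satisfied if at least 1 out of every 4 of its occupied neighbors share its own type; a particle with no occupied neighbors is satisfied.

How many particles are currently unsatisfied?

3

(0,0)@ 0/2 not
(0,1)% 1/3 satisfied
(0,2)% 1/2 satisfied
(0,3)@ 1/2 satisfied
(0,4)@ 1/3 satisfied
(0,5)% 0/3 not
(0,6)@ 1/2 satisfied
(1,0)% 1/3 satisfied
(1,1)@ 1/3 satisfied
(1,4)% 1/3 satisfied
(1,5)@ 2/4 satisfied
(1,6)@ 3/3 satisfied
(2,0)% 1/2 satisfied
(2,1)@ 3/4 satisfied
(2,2)@ 2/2 satisfied
(2,4)% 1/3 satisfied
(2,5)@ 3/4 satisfied
(2,6)@ 2/3 satisfied
(3,1)@ 3/3 satisfied
(3,2)@ 4/4 satisfied
(3,3)@ 3/3 satisfied
(3,4)@ 2/4 satisfied
(3,5)@ 3/4 satisfied
(3,6)% 1/3 satisfied
(4,1)@ 2/2 satisfied
(4,2)@ 3/3 satisfied
(4,3)@ 2/3 satisfied
(4,4)% 0/3 not
(4,5)@ 1/3 satisfied
(4,6)% 1/2 satisfied
Unsatisfied: (0,0), (0,5), (4,4) — 3 in total.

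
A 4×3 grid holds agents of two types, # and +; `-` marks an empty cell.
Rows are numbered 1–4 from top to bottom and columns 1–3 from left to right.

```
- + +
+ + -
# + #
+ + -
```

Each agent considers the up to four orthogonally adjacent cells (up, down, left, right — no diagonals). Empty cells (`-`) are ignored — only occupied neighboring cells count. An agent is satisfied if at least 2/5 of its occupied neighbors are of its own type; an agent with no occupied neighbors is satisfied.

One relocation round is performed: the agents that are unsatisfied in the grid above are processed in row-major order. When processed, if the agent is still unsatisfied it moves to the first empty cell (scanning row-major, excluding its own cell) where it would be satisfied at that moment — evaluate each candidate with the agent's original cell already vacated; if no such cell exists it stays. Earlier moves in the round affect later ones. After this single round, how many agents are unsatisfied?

Initially unsatisfied (in order): (3,1), (3,3).
  (3,1) → (4,3).
  (3,3): now satisfied by earlier moves; stays.
Resulting grid:
- + +
+ + -
- + #
+ + #
All satisfied now.

0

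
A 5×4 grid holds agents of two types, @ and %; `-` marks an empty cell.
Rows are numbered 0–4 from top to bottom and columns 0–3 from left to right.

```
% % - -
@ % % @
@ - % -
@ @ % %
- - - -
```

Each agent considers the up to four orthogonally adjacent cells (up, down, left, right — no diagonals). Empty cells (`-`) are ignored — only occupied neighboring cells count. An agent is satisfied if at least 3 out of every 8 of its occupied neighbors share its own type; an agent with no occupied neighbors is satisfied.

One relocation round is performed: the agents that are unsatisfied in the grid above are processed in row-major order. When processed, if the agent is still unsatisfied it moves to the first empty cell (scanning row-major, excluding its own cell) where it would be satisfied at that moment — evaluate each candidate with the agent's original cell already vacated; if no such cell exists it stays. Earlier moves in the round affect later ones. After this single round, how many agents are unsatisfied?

0

Initially unsatisfied (in order): (1,0), (1,3).
  (1,0) → (0,3).
  (1,3): now satisfied by earlier moves; stays.
Resulting grid:
% % - @
- % % @
@ - % -
@ @ % %
- - - -
All satisfied now.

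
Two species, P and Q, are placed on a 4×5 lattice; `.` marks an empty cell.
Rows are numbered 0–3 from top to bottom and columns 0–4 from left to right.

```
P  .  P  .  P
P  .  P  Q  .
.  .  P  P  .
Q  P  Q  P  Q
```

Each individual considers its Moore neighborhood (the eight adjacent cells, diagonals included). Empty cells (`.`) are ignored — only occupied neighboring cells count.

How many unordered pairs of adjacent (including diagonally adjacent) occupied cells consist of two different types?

Scan each occupied cell's neighbors to the right and below (and the two forward diagonals) so each pair is counted once.
From row 0: 2 unlike of 4 pairs (running 2/4).
From row 1: 3 unlike of 5 pairs (running 5/9).
From row 2: 3 unlike of 7 pairs (running 8/16).
From row 3: 4 unlike of 4 pairs (running 12/20).
Total adjacent occupied pairs: 20; unlike-type pairs: 12.

12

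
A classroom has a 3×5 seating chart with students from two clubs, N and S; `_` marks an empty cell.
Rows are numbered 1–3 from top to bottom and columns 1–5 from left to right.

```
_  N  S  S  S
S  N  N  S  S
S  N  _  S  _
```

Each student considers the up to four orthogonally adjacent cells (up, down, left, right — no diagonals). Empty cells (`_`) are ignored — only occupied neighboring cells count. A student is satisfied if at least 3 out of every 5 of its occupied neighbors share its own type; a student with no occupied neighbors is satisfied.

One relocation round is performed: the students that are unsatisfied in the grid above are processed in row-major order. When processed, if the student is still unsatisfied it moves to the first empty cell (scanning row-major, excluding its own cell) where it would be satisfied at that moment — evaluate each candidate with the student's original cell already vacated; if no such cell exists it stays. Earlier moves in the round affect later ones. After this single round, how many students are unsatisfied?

Initially unsatisfied (in order): (1,2), (1,3), (2,1), (2,3), (3,1), (3,2).
  (1,2) → (3,3).
  (1,3) → (1,1).
  (2,1): now satisfied by earlier moves; stays.
  (2,3): now satisfied by earlier moves; stays.
  (3,1) → (3,5).
  (3,2): now satisfied by earlier moves; stays.
Resulting grid:
S _ _ S S
S N N S S
_ N N S S
Unsatisfied now: (2,1).

1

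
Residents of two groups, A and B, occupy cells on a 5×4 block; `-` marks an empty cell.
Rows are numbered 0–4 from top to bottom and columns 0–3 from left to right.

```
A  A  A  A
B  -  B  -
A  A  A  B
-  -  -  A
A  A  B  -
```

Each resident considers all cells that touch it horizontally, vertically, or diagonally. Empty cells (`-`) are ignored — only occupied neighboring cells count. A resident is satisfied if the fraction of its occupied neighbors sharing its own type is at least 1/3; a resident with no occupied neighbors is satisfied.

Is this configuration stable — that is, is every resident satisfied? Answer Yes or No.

Row 0: (0,0)A 1/2 satisfied · (0,1)A 2/4 satisfied · (0,2)A 2/3 satisfied · (0,3)A 1/2 satisfied
Row 1: (1,0)B 0/4 not · (1,2)B 1/6 not
Row 2: (2,0)A 1/2 satisfied · (2,1)A 2/4 satisfied · (2,2)A 2/4 satisfied · (2,3)B 1/3 satisfied
Row 3: (3,3)A 1/3 satisfied
Row 4: (4,0)A 1/1 satisfied · (4,1)A 1/2 satisfied · (4,2)B 0/2 not
For instance (1,0) has only 0/4 same-type neighbors, below 1/3.

No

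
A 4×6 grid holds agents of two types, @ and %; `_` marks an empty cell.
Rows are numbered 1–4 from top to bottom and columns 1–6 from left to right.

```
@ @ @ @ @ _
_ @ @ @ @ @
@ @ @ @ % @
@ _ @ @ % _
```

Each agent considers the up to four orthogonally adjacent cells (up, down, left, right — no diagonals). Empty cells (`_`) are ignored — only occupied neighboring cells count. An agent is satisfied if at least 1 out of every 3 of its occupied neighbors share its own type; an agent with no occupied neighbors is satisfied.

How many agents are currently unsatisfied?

1

Row 1: (1,1)@ 1/1 ✓ · (1,2)@ 3/3 ✓ · (1,3)@ 3/3 ✓ · (1,4)@ 3/3 ✓ · (1,5)@ 2/2 ✓
Row 2: (2,2)@ 3/3 ✓ · (2,3)@ 4/4 ✓ · (2,4)@ 4/4 ✓ · (2,5)@ 3/4 ✓ · (2,6)@ 2/2 ✓
Row 3: (3,1)@ 2/2 ✓ · (3,2)@ 3/3 ✓ · (3,3)@ 4/4 ✓ · (3,4)@ 3/4 ✓ · (3,5)% 1/4 ✗ · (3,6)@ 1/2 ✓
Row 4: (4,1)@ 1/1 ✓ · (4,3)@ 2/2 ✓ · (4,4)@ 2/3 ✓ · (4,5)% 1/2 ✓
Unsatisfied: (3,5) — 1 in total.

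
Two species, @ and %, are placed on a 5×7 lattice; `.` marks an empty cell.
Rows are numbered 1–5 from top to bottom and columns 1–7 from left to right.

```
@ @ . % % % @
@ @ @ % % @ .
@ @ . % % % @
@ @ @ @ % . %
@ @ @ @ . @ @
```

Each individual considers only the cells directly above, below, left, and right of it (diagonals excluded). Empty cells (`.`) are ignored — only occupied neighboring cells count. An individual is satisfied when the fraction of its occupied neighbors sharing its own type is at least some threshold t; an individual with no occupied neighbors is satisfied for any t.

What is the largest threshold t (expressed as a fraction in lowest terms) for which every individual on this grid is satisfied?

Row 1: (1,1)@ 2/2 · (1,2)@ 2/2 · (1,4)% 2/2 · (1,5)% 3/3 · (1,6)% 1/3 · (1,7)@ 0/1
Row 2: (2,1)@ 3/3 · (2,2)@ 4/4 · (2,3)@ 1/2 · (2,4)% 3/4 · (2,5)% 3/4 · (2,6)@ 0/3
Row 3: (3,1)@ 3/3 · (3,2)@ 3/3 · (3,4)% 2/3 · (3,5)% 4/4 · (3,6)% 1/3 · (3,7)@ 0/2
Row 4: (4,1)@ 3/3 · (4,2)@ 4/4 · (4,3)@ 3/3 · (4,4)@ 2/4 · (4,5)% 1/2 · (4,7)% 0/2
Row 5: (5,1)@ 2/2 · (5,2)@ 3/3 · (5,3)@ 3/3 · (5,4)@ 2/2 · (5,6)@ 1/1 · (5,7)@ 1/2
The smallest same-type fraction is 0/1 at (1,7), which reduces to 0/1. Any threshold above that leaves this individual unsatisfied.

0/1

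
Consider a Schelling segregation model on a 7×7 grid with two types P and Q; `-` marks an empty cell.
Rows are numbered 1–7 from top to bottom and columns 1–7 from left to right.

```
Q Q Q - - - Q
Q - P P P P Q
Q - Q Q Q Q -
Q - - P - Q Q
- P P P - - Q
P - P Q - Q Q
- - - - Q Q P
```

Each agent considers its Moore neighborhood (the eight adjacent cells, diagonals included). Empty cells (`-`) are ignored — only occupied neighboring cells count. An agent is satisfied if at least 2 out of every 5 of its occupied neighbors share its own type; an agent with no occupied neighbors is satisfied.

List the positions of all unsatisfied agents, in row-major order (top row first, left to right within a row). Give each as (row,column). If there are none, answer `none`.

(1,3), (2,3), (2,4), (2,6), (3,3), (3,4), (6,4), (7,7)

Row 1: (1,1)Q 2/2 ✓ · (1,2)Q 3/4 ✓ · (1,3)Q 1/3 ✗ · (1,7)Q 1/2 ✓
Row 2: (2,1)Q 3/3 ✓ · (2,3)P 1/5 ✗ · (2,4)P 2/6 ✗ · (2,5)P 2/5 ✓ · (2,6)P 1/5 ✗ · (2,7)Q 2/3 ✓
Row 3: (3,1)Q 2/2 ✓ · (3,3)Q 1/4 ✗ · (3,4)Q 2/6 ✗ · (3,5)Q 3/7 ✓ · (3,6)Q 4/6 ✓
Row 4: (4,1)Q 1/2 ✓ · (4,4)P 2/5 ✓ · (4,6)Q 4/4 ✓ · (4,7)Q 3/3 ✓
Row 5: (5,2)P 3/4 ✓ · (5,3)P 4/5 ✓ · (5,4)P 3/4 ✓ · (5,7)Q 4/4 ✓
Row 6: (6,1)P 1/1 ✓ · (6,3)P 3/4 ✓ · (6,4)Q 1/4 ✗ · (6,6)Q 4/5 ✓ · (6,7)Q 3/4 ✓
Row 7: (7,5)Q 3/3 ✓ · (7,6)Q 3/4 ✓ · (7,7)P 0/3 ✗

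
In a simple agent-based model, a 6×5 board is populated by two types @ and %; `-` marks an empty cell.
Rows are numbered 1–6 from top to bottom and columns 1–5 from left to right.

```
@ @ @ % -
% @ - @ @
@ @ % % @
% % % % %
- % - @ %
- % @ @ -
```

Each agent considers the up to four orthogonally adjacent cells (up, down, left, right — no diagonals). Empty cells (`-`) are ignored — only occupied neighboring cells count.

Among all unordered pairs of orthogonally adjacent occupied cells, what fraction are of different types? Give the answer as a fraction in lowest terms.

14/33

Scan each occupied cell's neighbors to the right and below so each pair is counted once.
From row 1: 3 unlike of 6 pairs (running 3/6).
From row 2: 3 unlike of 6 pairs (running 6/12).
From row 3: 5 unlike of 9 pairs (running 11/21).
From row 4: 1 unlike of 7 pairs (running 12/28).
From row 5: 1 unlike of 3 pairs (running 13/31).
From row 6: 1 unlike of 2 pairs (running 14/33).
Total adjacent occupied pairs: 33; unlike-type pairs: 14.
14/33 is already in lowest terms.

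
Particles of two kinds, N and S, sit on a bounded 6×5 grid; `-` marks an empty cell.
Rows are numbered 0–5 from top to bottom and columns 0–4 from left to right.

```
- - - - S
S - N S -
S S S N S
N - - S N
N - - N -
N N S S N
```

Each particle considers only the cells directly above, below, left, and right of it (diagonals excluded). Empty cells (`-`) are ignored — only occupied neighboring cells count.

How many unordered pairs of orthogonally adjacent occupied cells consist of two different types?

13

Scan each occupied cell's neighbors to the right and below so each pair is counted once.
From row 1: 3 unlike of 4 pairs (running 3/4).
From row 2: 5 unlike of 7 pairs (running 8/11).
From row 3: 2 unlike of 3 pairs (running 10/14).
From row 4: 1 unlike of 2 pairs (running 11/16).
From row 5: 2 unlike of 4 pairs (running 13/20).
Total adjacent occupied pairs: 20; unlike-type pairs: 13.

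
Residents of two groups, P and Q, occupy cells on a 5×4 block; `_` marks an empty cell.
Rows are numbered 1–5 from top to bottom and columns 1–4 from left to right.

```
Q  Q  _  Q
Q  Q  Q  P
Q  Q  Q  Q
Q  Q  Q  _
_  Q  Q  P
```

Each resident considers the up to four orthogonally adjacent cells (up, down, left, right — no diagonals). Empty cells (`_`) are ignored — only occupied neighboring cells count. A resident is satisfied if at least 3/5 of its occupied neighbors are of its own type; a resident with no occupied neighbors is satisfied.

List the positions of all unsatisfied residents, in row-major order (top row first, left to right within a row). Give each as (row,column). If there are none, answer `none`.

(1,1)Q 2/2 ok
(1,2)Q 2/2 ok
(1,4)Q 0/1 unhappy
(2,1)Q 3/3 ok
(2,2)Q 4/4 ok
(2,3)Q 2/3 ok
(2,4)P 0/3 unhappy
(3,1)Q 3/3 ok
(3,2)Q 4/4 ok
(3,3)Q 4/4 ok
(3,4)Q 1/2 unhappy
(4,1)Q 2/2 ok
(4,2)Q 4/4 ok
(4,3)Q 3/3 ok
(5,2)Q 2/2 ok
(5,3)Q 2/3 ok
(5,4)P 0/1 unhappy

(1,4), (2,4), (3,4), (5,4)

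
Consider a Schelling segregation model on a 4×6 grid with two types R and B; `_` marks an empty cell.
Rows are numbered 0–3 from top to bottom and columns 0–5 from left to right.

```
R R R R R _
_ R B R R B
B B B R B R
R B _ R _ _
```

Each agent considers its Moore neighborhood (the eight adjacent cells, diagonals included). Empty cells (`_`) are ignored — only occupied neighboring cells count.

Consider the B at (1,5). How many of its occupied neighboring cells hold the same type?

1

Occupied neighbors of (1,5): (0,4)=R, (1,4)=R, (2,4)=B, (2,5)=R.
Same type (B): 1 of 4.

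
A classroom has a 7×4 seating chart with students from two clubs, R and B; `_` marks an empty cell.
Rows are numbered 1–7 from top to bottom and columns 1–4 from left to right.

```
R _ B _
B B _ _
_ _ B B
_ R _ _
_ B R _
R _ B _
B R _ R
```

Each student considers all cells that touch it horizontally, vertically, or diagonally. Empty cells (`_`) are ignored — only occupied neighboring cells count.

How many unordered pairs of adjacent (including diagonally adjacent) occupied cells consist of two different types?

Scan each occupied cell's neighbors to the right and below (and the two forward diagonals) so each pair is counted once.
Row 1: R(1,1)–B(2,1)≠ R(1,1)–B(2,2)≠ B(1,3)–B(2,2)=  → 2/3 unlike.
Row 2: B(2,1)–B(2,2)= B(2,2)–B(3,3)=  → 0/2 unlike.
Row 3: B(3,3)–B(3,4)= B(3,3)–R(4,2)≠  → 1/2 unlike.
Row 4: R(4,2)–B(5,2)≠ R(4,2)–R(5,3)=  → 1/2 unlike.
Row 5: B(5,2)–R(5,3)≠ B(5,2)–B(6,3)= B(5,2)–R(6,1)≠ R(5,3)–B(6,3)≠  → 3/4 unlike.
Row 6: R(6,1)–B(7,1)≠ R(6,1)–R(7,2)= B(6,3)–R(7,4)≠ B(6,3)–R(7,2)≠  → 3/4 unlike.
Row 7: B(7,1)–R(7,2)≠  → 1/1 unlike.
Total adjacent occupied pairs: 18; unlike-type pairs: 11.

11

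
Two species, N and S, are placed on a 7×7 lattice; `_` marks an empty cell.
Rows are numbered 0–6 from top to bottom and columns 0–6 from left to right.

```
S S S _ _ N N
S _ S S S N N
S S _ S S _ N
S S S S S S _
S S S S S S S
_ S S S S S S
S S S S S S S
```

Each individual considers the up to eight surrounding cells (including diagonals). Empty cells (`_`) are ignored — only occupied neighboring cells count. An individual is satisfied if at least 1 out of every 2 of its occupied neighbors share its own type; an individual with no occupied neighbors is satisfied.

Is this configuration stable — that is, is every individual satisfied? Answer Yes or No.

Row 0: (0,0)S 2/2 satisfied · (0,1)S 4/4 satisfied · (0,2)S 3/3 satisfied · (0,5)N 3/4 satisfied · (0,6)N 3/3 satisfied
Row 1: (1,0)S 4/4 satisfied · (1,2)S 5/5 satisfied · (1,3)S 5/5 satisfied · (1,4)S 3/5 satisfied · (1,5)N 4/6 satisfied · (1,6)N 4/4 satisfied
Row 2: (2,0)S 4/4 satisfied · (2,1)S 6/6 satisfied · (2,3)S 7/7 satisfied · (2,4)S 6/7 satisfied · (2,6)N 2/3 satisfied
Row 3: (3,0)S 5/5 satisfied · (3,1)S 7/7 satisfied · (3,2)S 7/7 satisfied · (3,3)S 7/7 satisfied · (3,4)S 7/7 satisfied · (3,5)S 5/6 satisfied
Row 4: (4,0)S 4/4 satisfied · (4,1)S 7/7 satisfied · (4,2)S 8/8 satisfied · (4,3)S 8/8 satisfied · (4,4)S 8/8 satisfied · (4,5)S 7/7 satisfied · (4,6)S 4/4 satisfied
Row 5: (5,1)S 7/7 satisfied · (5,2)S 8/8 satisfied · (5,3)S 8/8 satisfied · (5,4)S 8/8 satisfied · (5,5)S 8/8 satisfied · (5,6)S 5/5 satisfied
Row 6: (6,0)S 2/2 satisfied · (6,1)S 4/4 satisfied · (6,2)S 5/5 satisfied · (6,3)S 5/5 satisfied · (6,4)S 5/5 satisfied · (6,5)S 5/5 satisfied · (6,6)S 3/3 satisfied
All meet the threshold, so the configuration is stable.

Yes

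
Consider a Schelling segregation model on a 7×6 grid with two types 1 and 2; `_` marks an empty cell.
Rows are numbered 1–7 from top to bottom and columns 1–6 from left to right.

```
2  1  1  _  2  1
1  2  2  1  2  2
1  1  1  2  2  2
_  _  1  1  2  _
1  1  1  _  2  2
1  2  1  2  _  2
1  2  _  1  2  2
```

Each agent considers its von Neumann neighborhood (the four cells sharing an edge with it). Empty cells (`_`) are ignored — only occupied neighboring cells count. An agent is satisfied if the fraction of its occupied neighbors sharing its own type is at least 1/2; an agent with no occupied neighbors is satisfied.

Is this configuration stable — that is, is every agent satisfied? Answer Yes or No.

(1,1)2 0/2 unhappy
(1,2)1 1/3 unhappy
(1,3)1 1/2 ok
(1,5)2 1/2 ok
(1,6)1 0/2 unhappy
(2,1)1 1/3 unhappy
(2,2)2 1/4 unhappy
(2,3)2 1/4 unhappy
(2,4)1 0/3 unhappy
(2,5)2 3/4 ok
(2,6)2 2/3 ok
(3,1)1 2/2 ok
(3,2)1 2/3 ok
(3,3)1 2/4 ok
(3,4)2 1/4 unhappy
(3,5)2 4/4 ok
(3,6)2 2/2 ok
(4,3)1 3/3 ok
(4,4)1 1/3 unhappy
(4,5)2 2/3 ok
(5,1)1 2/2 ok
(5,2)1 2/3 ok
(5,3)1 3/3 ok
(5,5)2 2/2 ok
(5,6)2 2/2 ok
(6,1)1 2/3 ok
(6,2)2 1/4 unhappy
(6,3)1 1/3 unhappy
(6,4)2 0/2 unhappy
(6,6)2 2/2 ok
(7,1)1 1/2 ok
(7,2)2 1/2 ok
(7,4)1 0/2 unhappy
(7,5)2 1/2 ok
(7,6)2 2/2 ok
For instance (1,1) has only 0/2 same-type neighbors, below 1/2.

No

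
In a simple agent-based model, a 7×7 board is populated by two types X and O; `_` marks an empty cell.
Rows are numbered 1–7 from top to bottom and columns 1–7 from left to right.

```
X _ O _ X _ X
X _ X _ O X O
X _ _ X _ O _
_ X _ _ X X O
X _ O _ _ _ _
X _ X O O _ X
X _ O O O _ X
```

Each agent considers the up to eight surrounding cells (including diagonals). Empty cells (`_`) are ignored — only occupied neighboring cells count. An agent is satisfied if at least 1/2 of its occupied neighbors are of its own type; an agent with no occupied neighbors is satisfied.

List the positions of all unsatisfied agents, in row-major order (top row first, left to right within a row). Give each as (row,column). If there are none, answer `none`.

(1,1)X 1/1 satisfied
(1,3)O 0/1 not
(1,5)X 1/2 satisfied
(1,7)X 1/2 satisfied
(2,1)X 2/2 satisfied
(2,3)X 1/2 satisfied
(2,5)O 1/4 not
(2,6)X 2/5 not
(2,7)O 1/3 not
(3,1)X 2/2 satisfied
(3,4)X 2/3 satisfied
(3,6)O 3/6 satisfied
(4,2)X 2/3 satisfied
(4,5)X 2/3 satisfied
(4,6)X 1/3 not
(4,7)O 1/2 satisfied
(5,1)X 2/2 satisfied
(5,3)O 1/3 not
(6,1)X 2/2 satisfied
(6,3)X 0/4 not
(6,4)O 5/6 satisfied
(6,5)O 3/3 satisfied
(6,7)X 1/1 satisfied
(7,1)X 1/1 satisfied
(7,3)O 2/3 satisfied
(7,4)O 4/5 satisfied
(7,5)O 3/3 satisfied
(7,7)X 1/1 satisfied

(1,3), (2,5), (2,6), (2,7), (4,6), (5,3), (6,3)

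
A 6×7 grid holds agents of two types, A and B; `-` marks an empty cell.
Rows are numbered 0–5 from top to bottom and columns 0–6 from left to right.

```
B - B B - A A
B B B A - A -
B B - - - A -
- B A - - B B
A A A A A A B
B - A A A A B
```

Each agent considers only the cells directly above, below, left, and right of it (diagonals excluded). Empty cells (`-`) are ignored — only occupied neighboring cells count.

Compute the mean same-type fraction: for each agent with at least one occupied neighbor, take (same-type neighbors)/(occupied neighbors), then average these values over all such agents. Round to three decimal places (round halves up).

Row 0: (0,0)B 1/1 · (0,2)B 2/2 · (0,3)B 1/2 · (0,5)A 2/2 · (0,6)A 1/1
Row 1: (1,0)B 3/3 · (1,1)B 3/3 · (1,2)B 2/3 · (1,3)A 0/2 · (1,5)A 2/2
Row 2: (2,0)B 2/2 · (2,1)B 3/3 · (2,5)A 1/2
Row 3: (3,1)B 1/3 · (3,2)A 1/2 · (3,5)B 1/3 · (3,6)B 2/2
Row 4: (4,0)A 1/2 · (4,1)A 2/3 · (4,2)A 4/4 · (4,3)A 3/3 · (4,4)A 3/3 · (4,5)A 2/4 · (4,6)B 2/3
Row 5: (5,0)B 0/1 · (5,2)A 2/2 · (5,3)A 3/3 · (5,4)A 3/3 · (5,5)A 2/3 · (5,6)B 1/2
Sum over 30 agents: 1/1 + 2/2 + 1/2 + 2/2 + 1/1 + 3/3 + 3/3 + 2/3 + 0/2 + 2/2 + 2/2 + 3/3 + 1/2 + 1/3 + 1/2 + 1/3 + 2/2 + 1/2 + 2/3 + 4/4 + 3/3 + 3/3 + 2/4 + 2/3 + 0/1 + 2/2 + 3/3 + 3/3 + 2/3 + 1/2 = 67/3; mean = 67/3 ÷ 30 = 67/90 = 0.744444… → 0.744.

0.744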